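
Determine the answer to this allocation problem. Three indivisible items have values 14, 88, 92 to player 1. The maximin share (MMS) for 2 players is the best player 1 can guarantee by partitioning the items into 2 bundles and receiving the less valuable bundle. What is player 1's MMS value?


Step 1: Item values = 14, 88, 92
Step 2: Enumerate all 2-bundle partitions and take the smaller bundle:
  Partition 1: {14} vs {88,92} -> bundles 14, 180; min = 14
  Partition 2: {88} vs {14,92} -> bundles 88, 106; min = 88
  Partition 3: {92} vs {14,88} -> bundles 92, 102; min = 92
Step 3: MMS = max(14, 88, 92) = 92

92


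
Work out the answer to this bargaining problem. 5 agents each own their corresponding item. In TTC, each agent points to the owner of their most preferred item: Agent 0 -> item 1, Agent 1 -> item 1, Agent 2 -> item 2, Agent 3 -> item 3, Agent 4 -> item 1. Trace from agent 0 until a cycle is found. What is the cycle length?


Step 1: Trace the pointer graph from agent 0: 0 -> 1 -> 1
Step 2: A cycle is detected when we revisit agent 1
Step 3: The cycle is: 1 -> 1
Step 4: Cycle length = 1

1


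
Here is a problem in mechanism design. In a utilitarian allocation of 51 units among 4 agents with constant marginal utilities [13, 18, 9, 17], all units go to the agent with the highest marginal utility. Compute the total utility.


Step 1: The marginal utilities are [13, 18, 9, 17]
Step 2: The highest marginal utility is 18
Step 3: All 51 units go to that agent
Step 4: Total utility = 18 * 51 = 918

918


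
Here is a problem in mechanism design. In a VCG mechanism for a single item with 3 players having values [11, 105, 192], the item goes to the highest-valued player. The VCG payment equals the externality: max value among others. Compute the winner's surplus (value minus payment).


Step 1: The winner is the agent with the highest value: agent 2 with value 192
Step 2: Values of other agents: [11, 105]
Step 3: VCG payment = max of others' values = 105
Step 4: Surplus = 192 - 105 = 87

87


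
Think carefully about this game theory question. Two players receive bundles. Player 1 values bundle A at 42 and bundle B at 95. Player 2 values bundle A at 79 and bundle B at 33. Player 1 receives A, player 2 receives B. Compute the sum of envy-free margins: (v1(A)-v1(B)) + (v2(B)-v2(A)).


Step 1: Player 1's margin = v1(A) - v1(B) = 42 - 95 = -53
Step 2: Player 2's margin = v2(B) - v2(A) = 33 - 79 = -46
Step 3: Total margin = -53 + -46 = -99

-99


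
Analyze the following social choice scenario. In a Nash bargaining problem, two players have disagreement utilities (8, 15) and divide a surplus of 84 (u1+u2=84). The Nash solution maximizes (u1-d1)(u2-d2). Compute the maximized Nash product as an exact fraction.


Step 1: The Nash solution splits surplus symmetrically above the disagreement point
Step 2: u1 = (total + d1 - d2)/2 = (84 + 8 - 15)/2 = 77/2
Step 3: u2 = (total - d1 + d2)/2 = (84 - 8 + 15)/2 = 91/2
Step 4: Nash product = (77/2 - 8) * (91/2 - 15)
Step 5: = 61/2 * 61/2 = 3721/4

3721/4


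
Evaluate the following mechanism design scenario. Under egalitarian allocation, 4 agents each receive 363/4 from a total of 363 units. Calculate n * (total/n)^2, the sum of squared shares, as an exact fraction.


Step 1: Each agent's share = 363/4
Step 2: Square of each share = (363/4)^2 = 131769/16
Step 3: Sum of squares = 4 * 131769/16 = 131769/4

131769/4


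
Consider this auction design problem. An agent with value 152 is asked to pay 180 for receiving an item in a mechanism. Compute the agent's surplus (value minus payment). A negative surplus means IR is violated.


Step 1: Surplus = value - payment = 152 - 180 = -28
Step 2: IR is violated (surplus < 0)

-28


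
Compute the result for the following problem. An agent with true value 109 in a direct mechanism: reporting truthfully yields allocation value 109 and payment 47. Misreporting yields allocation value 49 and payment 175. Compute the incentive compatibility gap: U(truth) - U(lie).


Step 1: U(truth) = value - payment = 109 - 47 = 62
Step 2: U(lie) = allocation - payment = 49 - 175 = -126
Step 3: IC gap = 62 - (-126) = 188

188


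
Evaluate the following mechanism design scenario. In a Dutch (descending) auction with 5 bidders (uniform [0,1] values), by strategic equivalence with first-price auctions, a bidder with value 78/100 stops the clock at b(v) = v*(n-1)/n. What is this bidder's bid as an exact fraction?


Step 1: Dutch auctions are strategically equivalent to first-price auctions
Step 2: The equilibrium bid is b(v) = v*(n-1)/n
Step 3: b = 39/50 * 4/5
Step 4: b = 78/125

78/125


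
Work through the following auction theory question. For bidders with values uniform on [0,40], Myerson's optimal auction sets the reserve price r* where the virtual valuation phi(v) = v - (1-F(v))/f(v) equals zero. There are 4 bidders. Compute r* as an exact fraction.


Step 1: For U[0,40], F(v) = v/40 and f(v) = 1/40
Step 2: phi(v) = v - (1 - v/40)/(1/40) = v - (40 - v) = 2v - 40
Step 3: Set phi(r*) = 0: 2r* - 40 = 0
Step 4: r* = 40/2 = 20 (the number of bidders n = 4 does not enter)

20


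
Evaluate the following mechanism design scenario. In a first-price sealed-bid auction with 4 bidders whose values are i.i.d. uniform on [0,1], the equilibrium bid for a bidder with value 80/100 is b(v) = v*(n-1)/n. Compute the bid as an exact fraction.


Step 1: The symmetric BNE bidding function is b(v) = v * (n-1) / n
Step 2: Substitute v = 4/5 and n = 4
Step 3: b = 4/5 * 3/4
Step 4: b = 3/5

3/5


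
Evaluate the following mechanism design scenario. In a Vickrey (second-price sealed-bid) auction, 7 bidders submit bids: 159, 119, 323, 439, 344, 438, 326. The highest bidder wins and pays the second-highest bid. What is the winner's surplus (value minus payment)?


Step 1: Sort bids in descending order: 439, 438, 344, 326, 323, 159, 119
Step 2: The winning bid is the highest: 439
Step 3: The payment equals the second-highest bid: 438
Step 4: Surplus = winner's bid - payment = 439 - 438 = 1

1


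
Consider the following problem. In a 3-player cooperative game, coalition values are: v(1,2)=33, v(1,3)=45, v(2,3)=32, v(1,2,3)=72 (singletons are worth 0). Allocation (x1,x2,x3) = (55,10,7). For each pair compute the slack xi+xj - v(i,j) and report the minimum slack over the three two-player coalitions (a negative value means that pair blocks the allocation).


Step 1: Slack for coalition (1,2): x1+x2 - v12 = 65 - 33 = 32
Step 2: Slack for coalition (1,3): x1+x3 - v13 = 62 - 45 = 17
Step 3: Slack for coalition (2,3): x2+x3 - v23 = 17 - 32 = -15
Step 4: Minimum slack = min(32, 17, -15) = -15, attained by (2,3); coalition (2,3) can block (slack < 0), so the allocation is not in the core

-15


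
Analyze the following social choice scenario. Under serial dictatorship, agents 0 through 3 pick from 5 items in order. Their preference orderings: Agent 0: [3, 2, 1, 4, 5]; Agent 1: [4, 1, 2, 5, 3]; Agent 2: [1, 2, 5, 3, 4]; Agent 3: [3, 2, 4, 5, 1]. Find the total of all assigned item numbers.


Step 1: Agent 0 picks item 3
Step 2: Agent 1 picks item 4
Step 3: Agent 2 picks item 1
Step 4: Agent 3 picks item 2
Step 5: Sum = 3 + 4 + 1 + 2 = 10

10


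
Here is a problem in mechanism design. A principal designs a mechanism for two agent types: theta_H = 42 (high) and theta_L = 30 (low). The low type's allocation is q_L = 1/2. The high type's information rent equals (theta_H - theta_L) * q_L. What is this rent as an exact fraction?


Step 1: theta_H - theta_L = 42 - 30 = 12
Step 2: Information rent = (theta_H - theta_L) * q_L
Step 3: = 12 * 1/2
Step 4: = 6

6


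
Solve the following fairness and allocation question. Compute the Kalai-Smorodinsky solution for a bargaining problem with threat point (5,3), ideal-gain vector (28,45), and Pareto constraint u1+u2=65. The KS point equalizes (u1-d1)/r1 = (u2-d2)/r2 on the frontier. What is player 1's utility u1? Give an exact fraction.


Step 1: At the KS point, (u1-d1)/r1 = (u2-d2)/r2 = t and u1+u2 = 65
Step 2: u1 = d1 + r1*t and u2 = d2 + r2*t, so (d1 + r1*t) + (d2 + r2*t) = 65
Step 3: t = (65 - 5 - 3)/(28 + 45) = 57/73
Step 4: u1 = d1 + r1*t = 5 + 28 * 57/73 = 1961/73
Step 5: (Check: u2 = d2 + r2*t = 2784/73; u1+u2 = 1961/73 + 2784/73 = 65, on the frontier.)

1961/73


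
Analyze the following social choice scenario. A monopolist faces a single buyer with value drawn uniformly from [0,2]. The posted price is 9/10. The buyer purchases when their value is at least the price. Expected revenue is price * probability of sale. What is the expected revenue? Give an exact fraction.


Step 1: Posted price r = 9/10, value support [0,2]
Step 2: P(v >= r) = (2 - 9/10)/2 = 11/20
Step 3: Expected revenue = r * P(v >= r) = 9/10 * 11/20
Step 4: Revenue = 99/200

99/200


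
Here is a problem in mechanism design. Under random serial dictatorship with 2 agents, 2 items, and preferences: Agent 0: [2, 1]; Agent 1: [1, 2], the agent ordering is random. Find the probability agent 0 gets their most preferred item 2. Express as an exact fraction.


Step 1: Agent 0 wants item 2
Step 2: There are 2 possible orderings of agents
Step 3: In 2 orderings, agent 0 gets item 2
Step 4: Probability = 2/2 = 1

1


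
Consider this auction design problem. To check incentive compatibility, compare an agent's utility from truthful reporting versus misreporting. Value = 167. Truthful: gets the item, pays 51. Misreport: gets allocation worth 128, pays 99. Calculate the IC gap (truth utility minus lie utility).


Step 1: U(truth) = value - payment = 167 - 51 = 116
Step 2: U(lie) = allocation - payment = 128 - 99 = 29
Step 3: IC gap = 116 - 29 = 87

87


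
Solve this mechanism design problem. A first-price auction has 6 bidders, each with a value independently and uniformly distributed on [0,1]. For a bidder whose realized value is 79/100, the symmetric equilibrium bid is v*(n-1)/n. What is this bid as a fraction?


Step 1: The symmetric BNE bidding function is b(v) = v * (n-1) / n
Step 2: Substitute v = 79/100 and n = 6
Step 3: b = 79/100 * 5/6
Step 4: b = 79/120

79/120


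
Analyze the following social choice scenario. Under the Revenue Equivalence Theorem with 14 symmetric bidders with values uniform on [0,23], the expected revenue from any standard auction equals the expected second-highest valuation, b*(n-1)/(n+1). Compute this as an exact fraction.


Step 1: By Revenue Equivalence, expected revenue = b*(n-1)/(n+1)
Step 2: Substituting n = 14, b = 23
Step 3: Revenue = 23*(14-1)/(14+1) = 23*13/15
Step 4: Revenue = 299/15

299/15


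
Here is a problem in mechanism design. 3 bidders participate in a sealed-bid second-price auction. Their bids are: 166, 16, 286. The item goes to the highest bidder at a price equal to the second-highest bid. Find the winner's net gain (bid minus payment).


Step 1: Sort bids in descending order: 286, 166, 16
Step 2: The winning bid is the highest: 286
Step 3: The payment equals the second-highest bid: 166
Step 4: Surplus = winner's bid - payment = 286 - 166 = 120

120


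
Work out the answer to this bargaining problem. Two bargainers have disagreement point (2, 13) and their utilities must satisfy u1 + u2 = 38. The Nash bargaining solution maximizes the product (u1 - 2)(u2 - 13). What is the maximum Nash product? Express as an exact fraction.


Step 1: The Nash solution splits surplus symmetrically above the disagreement point
Step 2: u1 = (total + d1 - d2)/2 = (38 + 2 - 13)/2 = 27/2
Step 3: u2 = (total - d1 + d2)/2 = (38 - 2 + 13)/2 = 49/2
Step 4: Nash product = (27/2 - 2) * (49/2 - 13)
Step 5: = 23/2 * 23/2 = 529/4

529/4


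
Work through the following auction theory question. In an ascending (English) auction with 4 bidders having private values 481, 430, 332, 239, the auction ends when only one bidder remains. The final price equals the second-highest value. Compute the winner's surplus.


Step 1: Identify the highest value: 481
Step 2: Identify the second-highest value: 430
Step 3: The final price = second-highest value = 430
Step 4: Surplus = 481 - 430 = 51

51


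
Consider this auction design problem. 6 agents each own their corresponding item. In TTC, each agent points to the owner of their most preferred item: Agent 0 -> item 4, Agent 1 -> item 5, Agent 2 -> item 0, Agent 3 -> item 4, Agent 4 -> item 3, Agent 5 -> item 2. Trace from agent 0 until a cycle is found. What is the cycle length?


Step 1: Trace the pointer graph from agent 0: 0 -> 4 -> 3 -> 4
Step 2: A cycle is detected when we revisit agent 4
Step 3: The cycle is: 4 -> 3 -> 4
Step 4: Cycle length = 2

2


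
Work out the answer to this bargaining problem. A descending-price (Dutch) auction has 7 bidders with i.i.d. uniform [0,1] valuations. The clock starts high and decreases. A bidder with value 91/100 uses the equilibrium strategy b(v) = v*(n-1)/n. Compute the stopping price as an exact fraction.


Step 1: Dutch auctions are strategically equivalent to first-price auctions
Step 2: The equilibrium bid is b(v) = v*(n-1)/n
Step 3: b = 91/100 * 6/7
Step 4: b = 39/50

39/50


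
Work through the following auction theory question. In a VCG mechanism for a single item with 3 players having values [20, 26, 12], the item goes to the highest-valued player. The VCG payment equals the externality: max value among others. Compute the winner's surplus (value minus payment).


Step 1: The winner is the agent with the highest value: agent 1 with value 26
Step 2: Values of other agents: [20, 12]
Step 3: VCG payment = max of others' values = 20
Step 4: Surplus = 26 - 20 = 6

6


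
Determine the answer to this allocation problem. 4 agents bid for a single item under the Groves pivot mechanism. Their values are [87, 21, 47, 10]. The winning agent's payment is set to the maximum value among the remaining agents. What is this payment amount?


Step 1: The efficient winner is agent 0 with value 87
Step 2: Other agents' values: [21, 47, 10]
Step 3: Pivot payment = max(others) = 47
Step 4: The winner pays 47

47


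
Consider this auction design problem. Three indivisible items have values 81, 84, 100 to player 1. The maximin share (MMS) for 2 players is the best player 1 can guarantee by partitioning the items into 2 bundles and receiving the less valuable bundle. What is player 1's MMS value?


Step 1: Item values = 81, 84, 100
Step 2: Enumerate all 2-bundle partitions and take the smaller bundle:
  Partition 1: {81} vs {84,100} -> bundles 81, 184; min = 81
  Partition 2: {84} vs {81,100} -> bundles 84, 181; min = 84
  Partition 3: {100} vs {81,84} -> bundles 100, 165; min = 100
Step 3: MMS = max(81, 84, 100) = 100

100


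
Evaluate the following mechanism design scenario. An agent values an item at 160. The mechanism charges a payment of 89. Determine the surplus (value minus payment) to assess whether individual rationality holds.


Step 1: Surplus = value - payment = 160 - 89 = 71
Step 2: IR is satisfied (surplus >= 0)

71


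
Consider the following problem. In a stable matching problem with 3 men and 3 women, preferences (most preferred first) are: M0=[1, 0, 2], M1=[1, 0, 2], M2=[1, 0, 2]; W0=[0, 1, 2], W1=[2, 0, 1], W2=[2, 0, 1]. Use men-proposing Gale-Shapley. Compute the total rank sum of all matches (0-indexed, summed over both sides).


Step 1: Run Gale-Shapley (men propose, women hold best offer):
  M0 proposes to W1; she accepts
  M1 proposes to W1; rejected
  M1 proposes to W0; she accepts
  M2 proposes to W1; she switches from M0
  M0 proposes to W0; she switches from M1
  M1 proposes to W2; she accepts
Step 2: Final matching: W0-M0, W1-M2, W2-M1
Step 3: 0-indexed ranks (man's rank of his match, then woman's): 1 + 0 + 0 + 0 + 2 + 2
Step 4: Total rank sum = 5

5


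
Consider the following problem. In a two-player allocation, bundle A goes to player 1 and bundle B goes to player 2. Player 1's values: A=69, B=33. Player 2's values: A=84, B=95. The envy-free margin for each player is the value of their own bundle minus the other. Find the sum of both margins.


Step 1: Player 1's margin = v1(A) - v1(B) = 69 - 33 = 36
Step 2: Player 2's margin = v2(B) - v2(A) = 95 - 84 = 11
Step 3: Total margin = 36 + 11 = 47

47


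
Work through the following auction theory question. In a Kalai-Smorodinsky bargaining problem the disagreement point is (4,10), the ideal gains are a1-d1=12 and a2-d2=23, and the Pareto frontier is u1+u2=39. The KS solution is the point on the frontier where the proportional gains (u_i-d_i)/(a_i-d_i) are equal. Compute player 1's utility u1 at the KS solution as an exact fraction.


Step 1: At the KS point, (u1-d1)/r1 = (u2-d2)/r2 = t and u1+u2 = 39
Step 2: u1 = d1 + r1*t and u2 = d2 + r2*t, so (d1 + r1*t) + (d2 + r2*t) = 39
Step 3: t = (39 - 4 - 10)/(12 + 23) = 25/35 = 5/7
Step 4: u1 = d1 + r1*t = 4 + 12 * 5/7 = 88/7
Step 5: (Check: u2 = d2 + r2*t = 185/7; u1+u2 = 88/7 + 185/7 = 39, on the frontier.)

88/7


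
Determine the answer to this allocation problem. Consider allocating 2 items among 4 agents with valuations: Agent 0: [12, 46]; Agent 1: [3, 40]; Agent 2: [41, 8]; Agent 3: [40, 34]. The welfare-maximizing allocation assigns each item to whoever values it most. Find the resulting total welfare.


Step 1: For each item, find the maximum value among all agents.
Step 2: Item 0 -> Agent 2 (value 41)
Step 3: Item 1 -> Agent 0 (value 46)
Step 4: Total welfare = 41 + 46 = 87

87


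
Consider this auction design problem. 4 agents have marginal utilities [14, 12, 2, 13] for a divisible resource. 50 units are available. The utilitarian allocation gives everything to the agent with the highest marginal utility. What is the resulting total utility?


Step 1: The marginal utilities are [14, 12, 2, 13]
Step 2: The highest marginal utility is 14
Step 3: All 50 units go to that agent
Step 4: Total utility = 14 * 50 = 700

700


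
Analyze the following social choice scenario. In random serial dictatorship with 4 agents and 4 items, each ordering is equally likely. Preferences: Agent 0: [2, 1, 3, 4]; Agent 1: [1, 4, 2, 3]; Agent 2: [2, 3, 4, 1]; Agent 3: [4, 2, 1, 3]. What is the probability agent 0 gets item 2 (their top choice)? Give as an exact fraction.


Step 1: Agent 0 wants item 2
Step 2: There are 24 possible orderings of agents
Step 3: In 12 orderings, agent 0 gets item 2
Step 4: Probability = 12/24 = 1/2

1/2


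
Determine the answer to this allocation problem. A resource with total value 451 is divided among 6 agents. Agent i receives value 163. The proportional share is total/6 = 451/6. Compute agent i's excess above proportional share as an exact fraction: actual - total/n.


Step 1: Proportional share = 451/6
Step 2: Agent's actual allocation = 163
Step 3: Excess = 163 - 451/6 = 527/6

527/6


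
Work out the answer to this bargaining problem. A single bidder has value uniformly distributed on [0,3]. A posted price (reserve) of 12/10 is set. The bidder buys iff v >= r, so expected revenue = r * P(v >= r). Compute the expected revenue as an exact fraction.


Step 1: Posted price r = 6/5, value support [0,3]
Step 2: P(v >= r) = (3 - 6/5)/3 = 3/5
Step 3: Expected revenue = r * P(v >= r) = 6/5 * 3/5
Step 4: Revenue = 18/25

18/25


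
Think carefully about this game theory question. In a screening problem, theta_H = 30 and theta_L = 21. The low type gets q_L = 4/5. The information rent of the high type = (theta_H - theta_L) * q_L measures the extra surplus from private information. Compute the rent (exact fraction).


Step 1: theta_H - theta_L = 30 - 21 = 9
Step 2: Information rent = (theta_H - theta_L) * q_L
Step 3: = 9 * 4/5
Step 4: = 36/5

36/5


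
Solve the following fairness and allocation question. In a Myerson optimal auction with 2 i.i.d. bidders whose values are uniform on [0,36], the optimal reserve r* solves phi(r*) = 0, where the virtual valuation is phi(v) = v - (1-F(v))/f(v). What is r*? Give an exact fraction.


Step 1: For U[0,36], F(v) = v/36 and f(v) = 1/36
Step 2: phi(v) = v - (1 - v/36)/(1/36) = v - (36 - v) = 2v - 36
Step 3: Set phi(r*) = 0: 2r* - 36 = 0
Step 4: r* = 36/2 = 18 (the number of bidders n = 2 does not enter)

18


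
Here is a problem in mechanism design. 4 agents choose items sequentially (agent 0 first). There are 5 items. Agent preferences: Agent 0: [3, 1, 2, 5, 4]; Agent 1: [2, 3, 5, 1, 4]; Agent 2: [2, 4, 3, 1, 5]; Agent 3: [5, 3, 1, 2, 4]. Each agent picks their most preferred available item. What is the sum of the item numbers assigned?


Step 1: Agent 0 picks item 3
Step 2: Agent 1 picks item 2
Step 3: Agent 2 picks item 4
Step 4: Agent 3 picks item 5
Step 5: Sum = 3 + 2 + 4 + 5 = 14

14


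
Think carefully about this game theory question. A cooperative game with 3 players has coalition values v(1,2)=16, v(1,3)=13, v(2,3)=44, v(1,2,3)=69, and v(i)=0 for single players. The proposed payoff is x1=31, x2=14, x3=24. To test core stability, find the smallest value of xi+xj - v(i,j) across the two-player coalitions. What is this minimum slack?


Step 1: Slack for coalition (1,2): x1+x2 - v12 = 45 - 16 = 29
Step 2: Slack for coalition (1,3): x1+x3 - v13 = 55 - 13 = 42
Step 3: Slack for coalition (2,3): x2+x3 - v23 = 38 - 44 = -6
Step 4: Minimum slack = min(29, 42, -6) = -6, attained by (2,3); coalition (2,3) can block (slack < 0), so the allocation is not in the core

-6


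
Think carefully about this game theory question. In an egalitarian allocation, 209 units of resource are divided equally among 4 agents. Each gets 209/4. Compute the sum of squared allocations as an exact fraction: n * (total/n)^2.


Step 1: Each agent's share = 209/4
Step 2: Square of each share = (209/4)^2 = 43681/16
Step 3: Sum of squares = 4 * 43681/16 = 43681/4

43681/4


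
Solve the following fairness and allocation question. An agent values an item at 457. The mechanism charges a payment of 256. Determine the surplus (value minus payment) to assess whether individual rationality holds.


Step 1: Surplus = value - payment = 457 - 256 = 201
Step 2: IR is satisfied (surplus >= 0)

201


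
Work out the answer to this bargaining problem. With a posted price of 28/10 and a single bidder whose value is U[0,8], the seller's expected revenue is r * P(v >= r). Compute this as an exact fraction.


Step 1: Posted price r = 14/5, value support [0,8]
Step 2: P(v >= r) = (8 - 14/5)/8 = 13/20
Step 3: Expected revenue = r * P(v >= r) = 14/5 * 13/20
Step 4: Revenue = 91/50

91/50


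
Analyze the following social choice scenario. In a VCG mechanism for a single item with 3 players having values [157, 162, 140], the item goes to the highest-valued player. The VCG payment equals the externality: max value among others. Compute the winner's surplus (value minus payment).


Step 1: The winner is the agent with the highest value: agent 1 with value 162
Step 2: Values of other agents: [157, 140]
Step 3: VCG payment = max of others' values = 157
Step 4: Surplus = 162 - 157 = 5

5


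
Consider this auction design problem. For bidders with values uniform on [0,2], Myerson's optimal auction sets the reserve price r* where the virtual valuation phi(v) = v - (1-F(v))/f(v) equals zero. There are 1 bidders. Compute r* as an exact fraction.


Step 1: For U[0,2], F(v) = v/2 and f(v) = 1/2
Step 2: phi(v) = v - (1 - v/2)/(1/2) = v - (2 - v) = 2v - 2
Step 3: Set phi(r*) = 0: 2r* - 2 = 0
Step 4: r* = 2/2 = 1 (the number of bidders n = 1 does not enter)

1


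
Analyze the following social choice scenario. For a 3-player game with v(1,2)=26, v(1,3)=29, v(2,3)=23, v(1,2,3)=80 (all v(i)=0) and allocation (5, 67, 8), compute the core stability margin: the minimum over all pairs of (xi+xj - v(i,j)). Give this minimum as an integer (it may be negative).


Step 1: Slack for coalition (1,2): x1+x2 - v12 = 72 - 26 = 46
Step 2: Slack for coalition (1,3): x1+x3 - v13 = 13 - 29 = -16
Step 3: Slack for coalition (2,3): x2+x3 - v23 = 75 - 23 = 52
Step 4: Minimum slack = min(46, -16, 52) = -16, attained by (1,3); coalition (1,3) can block (slack < 0), so the allocation is not in the core

-16


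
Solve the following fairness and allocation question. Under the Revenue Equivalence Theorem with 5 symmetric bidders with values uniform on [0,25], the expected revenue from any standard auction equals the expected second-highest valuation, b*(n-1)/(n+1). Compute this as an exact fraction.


Step 1: By Revenue Equivalence, expected revenue = b*(n-1)/(n+1)
Step 2: Substituting n = 5, b = 25
Step 3: Revenue = 25*(5-1)/(5+1) = 25*4/6
Step 4: Revenue = 100/6 = 50/3

50/3


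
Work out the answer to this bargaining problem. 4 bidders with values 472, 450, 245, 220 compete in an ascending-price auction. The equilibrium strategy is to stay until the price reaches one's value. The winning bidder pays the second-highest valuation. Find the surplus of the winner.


Step 1: Identify the highest value: 472
Step 2: Identify the second-highest value: 450
Step 3: The final price = second-highest value = 450
Step 4: Surplus = 472 - 450 = 22

22


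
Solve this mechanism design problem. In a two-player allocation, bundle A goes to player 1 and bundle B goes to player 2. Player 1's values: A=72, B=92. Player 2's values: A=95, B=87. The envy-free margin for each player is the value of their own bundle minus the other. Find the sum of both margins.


Step 1: Player 1's margin = v1(A) - v1(B) = 72 - 92 = -20
Step 2: Player 2's margin = v2(B) - v2(A) = 87 - 95 = -8
Step 3: Total margin = -20 + -8 = -28

-28


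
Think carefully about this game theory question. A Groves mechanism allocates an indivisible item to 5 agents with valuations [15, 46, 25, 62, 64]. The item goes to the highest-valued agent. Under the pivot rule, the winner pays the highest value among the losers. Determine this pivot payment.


Step 1: The efficient winner is agent 4 with value 64
Step 2: Other agents' values: [15, 46, 25, 62]
Step 3: Pivot payment = max(others) = 62
Step 4: The winner pays 62

62


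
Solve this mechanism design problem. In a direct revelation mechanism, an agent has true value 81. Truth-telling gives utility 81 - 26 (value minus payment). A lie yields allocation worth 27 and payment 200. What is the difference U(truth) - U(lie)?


Step 1: U(truth) = value - payment = 81 - 26 = 55
Step 2: U(lie) = allocation - payment = 27 - 200 = -173
Step 3: IC gap = 55 - (-173) = 228

228


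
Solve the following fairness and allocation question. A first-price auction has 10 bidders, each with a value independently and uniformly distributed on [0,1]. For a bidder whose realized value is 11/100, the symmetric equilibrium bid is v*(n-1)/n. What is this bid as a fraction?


Step 1: The symmetric BNE bidding function is b(v) = v * (n-1) / n
Step 2: Substitute v = 11/100 and n = 10
Step 3: b = 11/100 * 9/10
Step 4: b = 99/1000

99/1000


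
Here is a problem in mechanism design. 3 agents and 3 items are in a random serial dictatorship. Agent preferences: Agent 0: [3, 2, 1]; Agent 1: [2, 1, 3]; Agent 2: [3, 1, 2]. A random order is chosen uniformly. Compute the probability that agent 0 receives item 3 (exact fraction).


Step 1: Agent 0 wants item 3
Step 2: There are 6 possible orderings of agents
Step 3: In 3 orderings, agent 0 gets item 3
Step 4: Probability = 3/6 = 1/2

1/2


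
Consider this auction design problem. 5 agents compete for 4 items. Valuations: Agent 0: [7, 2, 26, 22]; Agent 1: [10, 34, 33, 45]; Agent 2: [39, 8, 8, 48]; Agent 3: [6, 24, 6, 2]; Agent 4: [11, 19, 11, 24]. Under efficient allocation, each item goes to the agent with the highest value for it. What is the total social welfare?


Step 1: For each item, find the maximum value among all agents.
Step 2: Item 0 -> Agent 2 (value 39)
Step 3: Item 1 -> Agent 1 (value 34)
Step 4: Item 2 -> Agent 1 (value 33)
Step 5: Item 3 -> Agent 2 (value 48)
Step 6: Total welfare = 39 + 34 + 33 + 48 = 154

154


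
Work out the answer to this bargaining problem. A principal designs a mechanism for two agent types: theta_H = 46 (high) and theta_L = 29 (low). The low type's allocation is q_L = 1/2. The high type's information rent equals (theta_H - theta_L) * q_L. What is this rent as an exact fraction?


Step 1: theta_H - theta_L = 46 - 29 = 17
Step 2: Information rent = (theta_H - theta_L) * q_L
Step 3: = 17 * 1/2
Step 4: = 17/2

17/2


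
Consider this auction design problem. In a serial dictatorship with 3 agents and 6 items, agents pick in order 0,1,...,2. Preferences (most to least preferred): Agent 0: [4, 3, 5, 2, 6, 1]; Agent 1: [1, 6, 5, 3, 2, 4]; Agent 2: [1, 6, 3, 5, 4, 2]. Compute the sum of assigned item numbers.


Step 1: Agent 0 picks item 4
Step 2: Agent 1 picks item 1
Step 3: Agent 2 picks item 6
Step 4: Sum = 4 + 1 + 6 = 11

11


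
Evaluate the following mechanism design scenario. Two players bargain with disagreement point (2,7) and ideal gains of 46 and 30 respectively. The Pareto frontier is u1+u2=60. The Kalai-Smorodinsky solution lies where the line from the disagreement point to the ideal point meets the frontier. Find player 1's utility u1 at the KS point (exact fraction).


Step 1: At the KS point, (u1-d1)/r1 = (u2-d2)/r2 = t and u1+u2 = 60
Step 2: u1 = d1 + r1*t and u2 = d2 + r2*t, so (d1 + r1*t) + (d2 + r2*t) = 60
Step 3: t = (60 - 2 - 7)/(46 + 30) = 51/76
Step 4: u1 = d1 + r1*t = 2 + 46 * 51/76 = 1249/38
Step 5: (Check: u2 = d2 + r2*t = 1031/38; u1+u2 = 1249/38 + 1031/38 = 60, on the frontier.)

1249/38


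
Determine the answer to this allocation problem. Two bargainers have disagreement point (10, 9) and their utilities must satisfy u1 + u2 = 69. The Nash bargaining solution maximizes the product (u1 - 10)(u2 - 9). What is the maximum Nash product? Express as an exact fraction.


Step 1: The Nash solution splits surplus symmetrically above the disagreement point
Step 2: u1 = (total + d1 - d2)/2 = (69 + 10 - 9)/2 = 35
Step 3: u2 = (total - d1 + d2)/2 = (69 - 10 + 9)/2 = 34
Step 4: Nash product = (35 - 10) * (34 - 9)
Step 5: = 25 * 25 = 625

625


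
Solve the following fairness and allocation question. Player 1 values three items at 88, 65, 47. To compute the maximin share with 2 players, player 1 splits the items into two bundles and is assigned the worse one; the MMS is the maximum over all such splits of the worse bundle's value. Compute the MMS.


Step 1: Item values = 88, 65, 47
Step 2: Enumerate all 2-bundle partitions and take the smaller bundle:
  Partition 1: {88} vs {65,47} -> bundles 88, 112; min = 88
  Partition 2: {65} vs {88,47} -> bundles 65, 135; min = 65
  Partition 3: {47} vs {88,65} -> bundles 47, 153; min = 47
Step 3: MMS = max(88, 65, 47) = 88

88


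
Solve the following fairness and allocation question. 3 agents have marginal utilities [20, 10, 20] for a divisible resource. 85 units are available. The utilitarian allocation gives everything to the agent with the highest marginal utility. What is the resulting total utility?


Step 1: The marginal utilities are [20, 10, 20]
Step 2: The highest marginal utility is 20
Step 3: All 85 units go to that agent
Step 4: Total utility = 20 * 85 = 1700

1700


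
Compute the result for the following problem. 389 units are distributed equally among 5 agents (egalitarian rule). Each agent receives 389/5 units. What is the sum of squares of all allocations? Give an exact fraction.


Step 1: Each agent's share = 389/5
Step 2: Square of each share = (389/5)^2 = 151321/25
Step 3: Sum of squares = 5 * 151321/25 = 151321/5

151321/5


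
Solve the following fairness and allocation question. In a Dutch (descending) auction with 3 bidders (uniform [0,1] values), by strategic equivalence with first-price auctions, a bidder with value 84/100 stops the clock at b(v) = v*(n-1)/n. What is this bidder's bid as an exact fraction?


Step 1: Dutch auctions are strategically equivalent to first-price auctions
Step 2: The equilibrium bid is b(v) = v*(n-1)/n
Step 3: b = 21/25 * 2/3
Step 4: b = 14/25

14/25


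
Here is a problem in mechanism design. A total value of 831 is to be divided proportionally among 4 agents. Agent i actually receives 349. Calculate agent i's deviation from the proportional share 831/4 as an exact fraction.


Step 1: Proportional share = 831/4
Step 2: Agent's actual allocation = 349
Step 3: Excess = 349 - 831/4 = 565/4

565/4


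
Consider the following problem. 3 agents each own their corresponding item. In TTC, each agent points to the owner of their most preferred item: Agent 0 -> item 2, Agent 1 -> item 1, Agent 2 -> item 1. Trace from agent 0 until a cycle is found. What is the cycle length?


Step 1: Trace the pointer graph from agent 0: 0 -> 2 -> 1 -> 1
Step 2: A cycle is detected when we revisit agent 1
Step 3: The cycle is: 1 -> 1
Step 4: Cycle length = 1

1


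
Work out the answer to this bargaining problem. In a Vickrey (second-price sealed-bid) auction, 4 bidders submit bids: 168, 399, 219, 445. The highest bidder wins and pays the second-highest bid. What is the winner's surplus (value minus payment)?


Step 1: Sort bids in descending order: 445, 399, 219, 168
Step 2: The winning bid is the highest: 445
Step 3: The payment equals the second-highest bid: 399
Step 4: Surplus = winner's bid - payment = 445 - 399 = 46

46


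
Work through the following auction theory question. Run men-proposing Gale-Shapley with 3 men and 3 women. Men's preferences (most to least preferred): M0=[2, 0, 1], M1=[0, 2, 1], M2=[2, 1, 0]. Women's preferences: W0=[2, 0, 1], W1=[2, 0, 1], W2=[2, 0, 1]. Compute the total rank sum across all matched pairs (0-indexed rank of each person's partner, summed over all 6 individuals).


Step 1: Run Gale-Shapley (men propose, women hold best offer):
  M0 proposes to W2; she accepts
  M1 proposes to W0; she accepts
  M2 proposes to W2; she switches from M0
  M0 proposes to W0; she switches from M1
  M1 proposes to W2; rejected
  M1 proposes to W1; she accepts
Step 2: Final matching: W0-M0, W1-M1, W2-M2
Step 3: 0-indexed ranks (man's rank of his match, then woman's): 1 + 1 + 2 + 2 + 0 + 0
Step 4: Total rank sum = 6

6


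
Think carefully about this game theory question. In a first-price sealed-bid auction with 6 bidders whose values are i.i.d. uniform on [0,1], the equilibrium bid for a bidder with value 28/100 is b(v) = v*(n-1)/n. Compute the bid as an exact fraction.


Step 1: The symmetric BNE bidding function is b(v) = v * (n-1) / n
Step 2: Substitute v = 7/25 and n = 6
Step 3: b = 7/25 * 5/6
Step 4: b = 7/30

7/30


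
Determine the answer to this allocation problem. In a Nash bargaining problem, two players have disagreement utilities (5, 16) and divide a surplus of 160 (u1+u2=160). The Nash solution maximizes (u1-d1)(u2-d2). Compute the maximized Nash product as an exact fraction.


Step 1: The Nash solution splits surplus symmetrically above the disagreement point
Step 2: u1 = (total + d1 - d2)/2 = (160 + 5 - 16)/2 = 149/2
Step 3: u2 = (total - d1 + d2)/2 = (160 - 5 + 16)/2 = 171/2
Step 4: Nash product = (149/2 - 5) * (171/2 - 16)
Step 5: = 139/2 * 139/2 = 19321/4

19321/4


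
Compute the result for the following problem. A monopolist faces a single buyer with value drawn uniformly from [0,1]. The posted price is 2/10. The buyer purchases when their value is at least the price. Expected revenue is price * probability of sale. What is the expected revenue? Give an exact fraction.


Step 1: Posted price r = 1/5, value support [0,1]
Step 2: P(v >= r) = (1 - 1/5)/1 = 4/5
Step 3: Expected revenue = r * P(v >= r) = 1/5 * 4/5
Step 4: Revenue = 4/25

4/25


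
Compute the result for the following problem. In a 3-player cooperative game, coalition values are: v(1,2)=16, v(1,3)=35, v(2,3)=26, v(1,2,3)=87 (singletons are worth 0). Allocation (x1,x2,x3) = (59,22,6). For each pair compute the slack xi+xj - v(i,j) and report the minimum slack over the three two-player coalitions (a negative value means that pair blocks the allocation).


Step 1: Slack for coalition (1,2): x1+x2 - v12 = 81 - 16 = 65
Step 2: Slack for coalition (1,3): x1+x3 - v13 = 65 - 35 = 30
Step 3: Slack for coalition (2,3): x2+x3 - v23 = 28 - 26 = 2
Step 4: Minimum slack = min(65, 30, 2) = 2, attained by (2,3); no pair can gain by deviating, so the allocation is in the core

2


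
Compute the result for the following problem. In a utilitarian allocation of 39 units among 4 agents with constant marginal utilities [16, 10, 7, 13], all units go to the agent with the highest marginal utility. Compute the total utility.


Step 1: The marginal utilities are [16, 10, 7, 13]
Step 2: The highest marginal utility is 16
Step 3: All 39 units go to that agent
Step 4: Total utility = 16 * 39 = 624

624


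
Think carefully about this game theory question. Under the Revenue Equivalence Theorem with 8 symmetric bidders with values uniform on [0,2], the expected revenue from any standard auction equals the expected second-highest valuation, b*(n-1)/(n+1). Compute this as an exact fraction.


Step 1: By Revenue Equivalence, expected revenue = b*(n-1)/(n+1)
Step 2: Substituting n = 8, b = 2
Step 3: Revenue = 2*(8-1)/(8+1) = 2*7/9
Step 4: Revenue = 14/9

14/9


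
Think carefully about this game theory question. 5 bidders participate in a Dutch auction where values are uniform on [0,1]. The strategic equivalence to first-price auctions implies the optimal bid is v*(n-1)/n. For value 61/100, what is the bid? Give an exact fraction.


Step 1: Dutch auctions are strategically equivalent to first-price auctions
Step 2: The equilibrium bid is b(v) = v*(n-1)/n
Step 3: b = 61/100 * 4/5
Step 4: b = 61/125

61/125


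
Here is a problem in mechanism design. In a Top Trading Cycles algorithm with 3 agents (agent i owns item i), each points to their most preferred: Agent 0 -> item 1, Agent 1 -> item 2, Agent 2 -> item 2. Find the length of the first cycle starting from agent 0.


Step 1: Trace the pointer graph from agent 0: 0 -> 1 -> 2 -> 2
Step 2: A cycle is detected when we revisit agent 2
Step 3: The cycle is: 2 -> 2
Step 4: Cycle length = 1

1


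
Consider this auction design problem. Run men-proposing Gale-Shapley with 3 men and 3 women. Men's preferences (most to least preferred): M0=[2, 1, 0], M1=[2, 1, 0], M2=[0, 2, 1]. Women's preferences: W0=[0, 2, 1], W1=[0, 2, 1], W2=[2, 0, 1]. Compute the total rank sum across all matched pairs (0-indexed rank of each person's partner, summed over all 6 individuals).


Step 1: Run Gale-Shapley (men propose, women hold best offer):
  M0 proposes to W2; she accepts
  M1 proposes to W2; rejected
  M1 proposes to W1; she accepts
  M2 proposes to W0; she accepts
Step 2: Final matching: W0-M2, W1-M1, W2-M0
Step 3: 0-indexed ranks (man's rank of his match, then woman's): 0 + 1 + 1 + 2 + 0 + 1
Step 4: Total rank sum = 5

5


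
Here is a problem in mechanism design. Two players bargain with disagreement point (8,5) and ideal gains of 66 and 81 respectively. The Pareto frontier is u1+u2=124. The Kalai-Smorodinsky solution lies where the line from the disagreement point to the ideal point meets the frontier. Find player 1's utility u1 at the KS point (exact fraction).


Step 1: At the KS point, (u1-d1)/r1 = (u2-d2)/r2 = t and u1+u2 = 124
Step 2: u1 = d1 + r1*t and u2 = d2 + r2*t, so (d1 + r1*t) + (d2 + r2*t) = 124
Step 3: t = (124 - 8 - 5)/(66 + 81) = 111/147 = 37/49
Step 4: u1 = d1 + r1*t = 8 + 66 * 37/49 = 2834/49
Step 5: (Check: u2 = d2 + r2*t = 3242/49; u1+u2 = 2834/49 + 3242/49 = 124, on the frontier.)

2834/49


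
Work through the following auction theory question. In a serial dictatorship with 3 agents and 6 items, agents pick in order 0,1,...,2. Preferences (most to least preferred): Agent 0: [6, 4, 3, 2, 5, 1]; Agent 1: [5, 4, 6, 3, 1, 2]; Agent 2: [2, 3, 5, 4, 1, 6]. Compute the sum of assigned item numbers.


Step 1: Agent 0 picks item 6
Step 2: Agent 1 picks item 5
Step 3: Agent 2 picks item 2
Step 4: Sum = 6 + 5 + 2 = 13

13


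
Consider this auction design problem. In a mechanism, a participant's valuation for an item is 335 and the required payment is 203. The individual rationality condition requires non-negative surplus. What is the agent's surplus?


Step 1: Surplus = value - payment = 335 - 203 = 132
Step 2: IR is satisfied (surplus >= 0)

132
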